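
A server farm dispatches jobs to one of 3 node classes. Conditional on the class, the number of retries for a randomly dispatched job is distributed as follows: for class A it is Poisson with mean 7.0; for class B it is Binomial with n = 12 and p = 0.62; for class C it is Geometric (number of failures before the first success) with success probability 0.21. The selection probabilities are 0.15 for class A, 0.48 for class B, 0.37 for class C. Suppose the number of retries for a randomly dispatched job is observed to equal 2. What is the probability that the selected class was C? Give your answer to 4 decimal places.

Likelihoods P(X=2 | ·): A: 0.0223411; B: 0.00159281; C: 0.131061.
Posterior ∝ prior × likelihood. Numerator for C: 0.37·0.131061 = 0.0484926.
Normalizing constant: 0.15·0.0223411 + 0.48·0.00159281 + 0.37·0.131061 = 0.0526083.
P(C | observation) = 0.0484926 / 0.0526083 = 0.921767.

0.9218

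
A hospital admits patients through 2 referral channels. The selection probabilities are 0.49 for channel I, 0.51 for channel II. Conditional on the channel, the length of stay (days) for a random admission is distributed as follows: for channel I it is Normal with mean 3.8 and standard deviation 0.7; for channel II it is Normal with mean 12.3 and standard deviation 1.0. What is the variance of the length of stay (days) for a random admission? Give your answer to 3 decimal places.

18.805

Per component, I: μ=3.8, E[X²]=14.93; II: μ=12.3, E[X²]=152.29.
E[X] = 0.49·3.8 + 0.51·12.3 = 8.135.
E[X²] = 0.49·14.93 + 0.51·152.29 = 84.9836.
Var(X) = E[X²] − (E[X])² = 84.9836 − 66.1782 = 18.8054.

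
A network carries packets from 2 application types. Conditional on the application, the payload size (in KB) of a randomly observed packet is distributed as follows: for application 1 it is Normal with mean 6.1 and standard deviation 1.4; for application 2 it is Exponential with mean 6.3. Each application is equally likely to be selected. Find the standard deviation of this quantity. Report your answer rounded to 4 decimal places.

4.5645

Per component, 1: μ=6.1, E[X²]=39.17; 2: μ=6.3, E[X²]=79.38.
E[X] = 0.5·6.1 + 0.5·6.3 = 6.2.
E[X²] = 0.5·39.17 + 0.5·79.38 = 59.275.
Var(X) = E[X²] − (E[X])² = 59.275 − 38.44 = 20.835.
SD(X) = √20.835 = 4.56454.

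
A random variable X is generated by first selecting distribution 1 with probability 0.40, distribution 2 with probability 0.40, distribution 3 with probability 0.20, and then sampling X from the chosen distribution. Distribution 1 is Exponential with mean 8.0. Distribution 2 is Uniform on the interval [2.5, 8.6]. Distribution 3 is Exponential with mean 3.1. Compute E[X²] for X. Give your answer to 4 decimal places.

For each component E[X²] = Var + (mean)², giving 1: 128; 2: 33.9033; 3: 19.22.
Overall E[X²] = 0.4·128 + 0.4·33.9033 + 0.2·19.22 = 68.6053.

68.6053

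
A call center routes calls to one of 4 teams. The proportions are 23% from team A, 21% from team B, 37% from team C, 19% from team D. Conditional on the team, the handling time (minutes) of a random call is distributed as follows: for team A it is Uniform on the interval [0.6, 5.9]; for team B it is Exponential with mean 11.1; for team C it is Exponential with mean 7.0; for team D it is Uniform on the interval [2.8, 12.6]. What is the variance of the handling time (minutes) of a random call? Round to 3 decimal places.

Per component, A: μ=3.25, E[X²]=12.9033; B: μ=11.1, E[X²]=246.42; C: μ=7, E[X²]=98; D: μ=7.7, E[X²]=67.2933.
E[X] = 0.23·3.25 + 0.21·11.1 + 0.37·7 + 0.19·7.7 = 7.1315.
E[X²] = 0.23·12.9033 + 0.21·246.42 + 0.37·98 + 0.19·67.2933 = 103.762.
Var(X) = E[X²] − (E[X])² = 103.762 − 50.8583 = 52.9034.

52.903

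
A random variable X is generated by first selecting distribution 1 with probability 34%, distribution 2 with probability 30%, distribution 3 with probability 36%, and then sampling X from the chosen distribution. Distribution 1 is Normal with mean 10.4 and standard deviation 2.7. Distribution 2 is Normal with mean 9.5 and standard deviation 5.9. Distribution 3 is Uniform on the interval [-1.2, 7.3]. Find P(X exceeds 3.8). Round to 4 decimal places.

0.7357

Conditional on each component, P(X > 3.8): 1: 0.992746; 2: 0.833003; 3: 0.411765.
By total probability, P(X > 3.8) = 0.34·0.992746 + 0.3·0.833003 + 0.36·0.411765 = 0.73567.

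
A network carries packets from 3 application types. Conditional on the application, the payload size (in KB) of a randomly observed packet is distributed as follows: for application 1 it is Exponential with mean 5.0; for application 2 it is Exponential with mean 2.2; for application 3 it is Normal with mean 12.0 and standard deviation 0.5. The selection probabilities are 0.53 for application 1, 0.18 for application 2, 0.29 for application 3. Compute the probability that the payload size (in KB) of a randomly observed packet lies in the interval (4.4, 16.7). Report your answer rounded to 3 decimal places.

0.515

Conditional on each application, P(4.4 < X < 16.7): 1: 0.379346; 2: 0.13483; 3: 1.
By total probability, P(4.4 < X < 16.7) = 0.53·0.379346 + 0.18·0.13483 + 0.29·1 = 0.515323.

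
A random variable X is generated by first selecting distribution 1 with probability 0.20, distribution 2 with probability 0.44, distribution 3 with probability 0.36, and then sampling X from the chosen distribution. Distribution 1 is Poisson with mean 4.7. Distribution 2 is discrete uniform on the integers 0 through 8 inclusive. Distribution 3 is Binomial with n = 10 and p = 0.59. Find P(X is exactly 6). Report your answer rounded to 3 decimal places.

Conditional on each component, P(X = 6): 1: 0.136167; 2: 0.111111; 3: 0.250303.
By total probability, P(X = 6) = 0.2·0.136167 + 0.44·0.111111 + 0.36·0.250303 = 0.166231.

0.166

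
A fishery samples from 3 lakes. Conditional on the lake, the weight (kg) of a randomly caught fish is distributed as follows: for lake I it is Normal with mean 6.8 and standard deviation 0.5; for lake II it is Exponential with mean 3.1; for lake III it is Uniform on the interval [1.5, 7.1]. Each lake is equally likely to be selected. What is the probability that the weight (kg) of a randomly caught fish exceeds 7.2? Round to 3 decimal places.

Conditional on each lake, P(X > 7.2): I: 0.211855; II: 0.0980203; III: 0.
By total probability, P(X > 7.2) = 0.333333·0.211855 + 0.333333·0.0980203 + 0.333333·0 = 0.103292.

0.103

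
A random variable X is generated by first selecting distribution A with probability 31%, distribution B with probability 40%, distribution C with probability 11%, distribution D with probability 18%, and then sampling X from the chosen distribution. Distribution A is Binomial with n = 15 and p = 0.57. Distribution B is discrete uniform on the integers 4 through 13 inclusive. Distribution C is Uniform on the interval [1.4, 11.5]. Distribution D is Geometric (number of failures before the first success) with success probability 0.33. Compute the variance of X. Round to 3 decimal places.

12.590

Per component, A: μ=8.55, E[X²]=76.779; B: μ=8.5, E[X²]=80.5; C: μ=6.45, E[X²]=50.1033; D: μ=2.0303, E[X²]=10.2746.
E[X] = 0.31·8.55 + 0.4·8.5 + 0.11·6.45 + 0.18·2.0303 = 7.12545.
E[X²] = 0.31·76.779 + 0.4·80.5 + 0.11·50.1033 + 0.18·10.2746 = 63.3623.
Var(X) = E[X²] − (E[X])² = 63.3623 − 50.7721 = 12.5902.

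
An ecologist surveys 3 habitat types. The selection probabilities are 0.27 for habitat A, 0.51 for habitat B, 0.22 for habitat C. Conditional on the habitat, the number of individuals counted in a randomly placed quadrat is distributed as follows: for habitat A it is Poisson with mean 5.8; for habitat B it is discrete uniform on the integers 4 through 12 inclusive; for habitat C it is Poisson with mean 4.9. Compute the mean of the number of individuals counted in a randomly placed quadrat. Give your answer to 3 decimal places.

Component means — A: 5.8; B: 8; C: 4.9.
E[X] = 0.27·5.8 + 0.51·8 + 0.22·4.9 = 6.724.

6.724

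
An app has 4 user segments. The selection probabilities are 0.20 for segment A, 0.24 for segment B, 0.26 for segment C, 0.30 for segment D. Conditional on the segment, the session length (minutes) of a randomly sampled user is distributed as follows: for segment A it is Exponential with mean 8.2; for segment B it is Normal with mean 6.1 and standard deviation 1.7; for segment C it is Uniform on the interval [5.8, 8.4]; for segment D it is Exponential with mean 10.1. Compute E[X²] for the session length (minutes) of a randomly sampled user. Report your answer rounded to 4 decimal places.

110.9791

For each component E[X²] = Var + (mean)², giving A: 134.48; B: 40.1; C: 50.9733; D: 204.02.
Overall E[X²] = 0.2·134.48 + 0.24·40.1 + 0.26·50.9733 + 0.3·204.02 = 110.979.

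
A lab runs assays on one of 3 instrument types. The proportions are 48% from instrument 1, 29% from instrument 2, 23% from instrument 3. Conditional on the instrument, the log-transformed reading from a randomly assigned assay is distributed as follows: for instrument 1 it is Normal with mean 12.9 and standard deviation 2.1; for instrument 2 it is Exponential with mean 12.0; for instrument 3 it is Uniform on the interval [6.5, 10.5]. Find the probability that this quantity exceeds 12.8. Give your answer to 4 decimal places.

Conditional on each instrument, P(X > 12.8): 1: 0.51899; 2: 0.344154; 3: 0.
By total probability, P(X > 12.8) = 0.48·0.51899 + 0.29·0.344154 + 0.23·0 = 0.34892.

0.3489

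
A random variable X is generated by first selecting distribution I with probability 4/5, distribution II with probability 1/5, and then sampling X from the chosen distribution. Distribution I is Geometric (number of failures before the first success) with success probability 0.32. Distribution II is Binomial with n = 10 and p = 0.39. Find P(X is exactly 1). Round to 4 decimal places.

0.1832

Conditional on each component, P(X = 1): I: 0.2176; II: 0.0456072.
By total probability, P(X = 1) = 0.8·0.2176 + 0.2·0.0456072 = 0.183201.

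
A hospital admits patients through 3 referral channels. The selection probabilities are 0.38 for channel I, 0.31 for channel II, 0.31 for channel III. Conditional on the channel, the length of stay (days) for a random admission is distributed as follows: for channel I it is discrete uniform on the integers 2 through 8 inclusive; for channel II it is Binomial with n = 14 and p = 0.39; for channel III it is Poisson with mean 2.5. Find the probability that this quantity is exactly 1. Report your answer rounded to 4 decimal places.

Conditional on each channel, P(X = 1): I: 0; II: 0.00884057; III: 0.205212.
By total probability, P(X = 1) = 0.38·0 + 0.31·0.00884057 + 0.31·0.205212 = 0.0663565.

0.0664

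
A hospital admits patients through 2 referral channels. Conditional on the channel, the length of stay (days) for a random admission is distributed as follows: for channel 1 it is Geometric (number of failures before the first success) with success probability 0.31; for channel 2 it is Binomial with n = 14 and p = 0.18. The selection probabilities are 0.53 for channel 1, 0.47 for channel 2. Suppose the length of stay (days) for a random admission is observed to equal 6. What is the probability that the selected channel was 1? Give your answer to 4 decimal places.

Likelihoods P(X=6 | ·): 1: 0.0334546; 2: 0.0208786.
Posterior ∝ prior × likelihood. Numerator for 1: 0.53·0.0334546 = 0.017731.
Normalizing constant: 0.53·0.0334546 + 0.47·0.0208786 = 0.0275439.
P(1 | observation) = 0.017731 / 0.0275439 = 0.643735.

0.6437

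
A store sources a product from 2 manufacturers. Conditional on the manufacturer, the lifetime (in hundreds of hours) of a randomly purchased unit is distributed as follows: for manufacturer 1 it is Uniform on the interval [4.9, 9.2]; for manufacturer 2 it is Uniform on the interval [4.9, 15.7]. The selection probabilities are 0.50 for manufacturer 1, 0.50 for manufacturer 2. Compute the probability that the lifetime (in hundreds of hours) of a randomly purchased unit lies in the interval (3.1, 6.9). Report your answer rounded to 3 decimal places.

Conditional on each manufacturer, P(3.1 < X < 6.9): 1: 0.465116; 2: 0.185185.
By total probability, P(3.1 < X < 6.9) = 0.5·0.465116 + 0.5·0.185185 = 0.325151.

0.325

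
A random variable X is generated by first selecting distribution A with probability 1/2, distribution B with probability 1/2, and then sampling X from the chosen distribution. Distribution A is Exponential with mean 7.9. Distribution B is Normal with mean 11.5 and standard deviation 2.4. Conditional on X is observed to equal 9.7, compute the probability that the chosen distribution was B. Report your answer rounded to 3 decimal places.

0.772

Likelihoods f(9.7 | ·): A: 0.0370788; B: 0.125474.
Posterior ∝ prior × likelihood. Numerator for B: 0.5·0.125474 = 0.062737.
Normalizing constant: 0.5·0.0370788 + 0.5·0.125474 = 0.0812763.
P(B | observation) = 0.062737 / 0.0812763 = 0.771897.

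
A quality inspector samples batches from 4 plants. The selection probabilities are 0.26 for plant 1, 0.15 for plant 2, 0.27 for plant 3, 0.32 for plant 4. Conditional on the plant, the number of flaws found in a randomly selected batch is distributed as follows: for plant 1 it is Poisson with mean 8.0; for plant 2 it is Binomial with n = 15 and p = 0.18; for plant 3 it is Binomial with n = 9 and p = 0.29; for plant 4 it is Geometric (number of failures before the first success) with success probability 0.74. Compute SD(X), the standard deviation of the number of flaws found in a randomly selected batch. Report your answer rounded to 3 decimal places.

3.431

Per component, 1: μ=8, E[X²]=72; 2: μ=2.7, E[X²]=9.504; 3: μ=2.61, E[X²]=8.6652; 4: μ=0.351351, E[X²]=0.598247.
E[X] = 0.26·8 + 0.15·2.7 + 0.27·2.61 + 0.32·0.351351 = 3.30213.
E[X²] = 0.26·72 + 0.15·9.504 + 0.27·8.6652 + 0.32·0.598247 = 22.6766.
Var(X) = E[X²] − (E[X])² = 22.6766 − 10.9041 = 11.7726.
SD(X) = √11.7726 = 3.43112.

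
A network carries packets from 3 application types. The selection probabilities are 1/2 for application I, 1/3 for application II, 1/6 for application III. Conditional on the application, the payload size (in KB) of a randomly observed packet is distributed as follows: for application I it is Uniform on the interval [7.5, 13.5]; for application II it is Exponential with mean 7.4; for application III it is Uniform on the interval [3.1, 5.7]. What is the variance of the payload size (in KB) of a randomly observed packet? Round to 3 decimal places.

Per component, I: μ=10.5, E[X²]=113.25; II: μ=7.4, E[X²]=109.52; III: μ=4.4, E[X²]=19.9233.
E[X] = 0.5·10.5 + 0.333333·7.4 + 0.166667·4.4 = 8.45.
E[X²] = 0.5·113.25 + 0.333333·109.52 + 0.166667·19.9233 = 96.4522.
Var(X) = E[X²] − (E[X])² = 96.4522 − 71.4025 = 25.0497.

25.050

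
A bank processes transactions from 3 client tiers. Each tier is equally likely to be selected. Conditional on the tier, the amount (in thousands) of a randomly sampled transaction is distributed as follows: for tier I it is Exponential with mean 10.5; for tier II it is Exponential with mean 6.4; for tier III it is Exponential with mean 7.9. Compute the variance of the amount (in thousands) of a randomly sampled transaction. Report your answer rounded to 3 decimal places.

Per component, I: μ=10.5, E[X²]=220.5; II: μ=6.4, E[X²]=81.92; III: μ=7.9, E[X²]=124.82.
E[X] = 0.333333·10.5 + 0.333333·6.4 + 0.333333·7.9 = 8.26667.
E[X²] = 0.333333·220.5 + 0.333333·81.92 + 0.333333·124.82 = 142.413.
Var(X) = E[X²] − (E[X])² = 142.413 − 68.3378 = 74.0756.

74.076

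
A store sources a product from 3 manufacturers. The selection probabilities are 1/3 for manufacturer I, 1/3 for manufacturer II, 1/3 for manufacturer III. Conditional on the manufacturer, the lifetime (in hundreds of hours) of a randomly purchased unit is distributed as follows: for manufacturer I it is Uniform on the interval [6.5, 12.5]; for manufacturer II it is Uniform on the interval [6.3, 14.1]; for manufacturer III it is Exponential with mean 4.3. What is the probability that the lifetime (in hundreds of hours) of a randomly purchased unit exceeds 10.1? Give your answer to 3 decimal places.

Conditional on each manufacturer, P(X > 10.1): I: 0.4; II: 0.512821; III: 0.0954801.
By total probability, P(X > 10.1) = 0.333333·0.4 + 0.333333·0.512821 + 0.333333·0.0954801 = 0.3361.

0.336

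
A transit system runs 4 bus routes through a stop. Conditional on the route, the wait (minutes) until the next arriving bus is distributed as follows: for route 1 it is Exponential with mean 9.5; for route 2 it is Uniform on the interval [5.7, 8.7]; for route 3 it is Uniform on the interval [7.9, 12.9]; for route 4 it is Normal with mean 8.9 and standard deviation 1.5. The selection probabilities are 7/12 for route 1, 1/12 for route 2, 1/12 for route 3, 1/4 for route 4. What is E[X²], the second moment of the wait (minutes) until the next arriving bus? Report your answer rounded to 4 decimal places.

139.2261

For each component E[X²] = Var + (mean)², giving 1: 180.5; 2: 52.59; 3: 110.243; 4: 81.46.
Overall E[X²] = 0.583333·180.5 + 0.0833333·52.59 + 0.0833333·110.243 + 0.25·81.46 = 139.226.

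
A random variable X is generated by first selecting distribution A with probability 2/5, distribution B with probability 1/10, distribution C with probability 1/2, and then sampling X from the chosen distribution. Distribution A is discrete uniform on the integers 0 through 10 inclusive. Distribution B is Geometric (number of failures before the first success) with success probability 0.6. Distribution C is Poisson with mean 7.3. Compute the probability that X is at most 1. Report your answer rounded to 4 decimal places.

Conditional on each component, P(X ≤ 1): A: 0.181818; B: 0.84; C: 0.00560697.
By total probability, P(X ≤ 1) = 0.4·0.181818 + 0.1·0.84 + 0.5·0.00560697 = 0.159531.

0.1595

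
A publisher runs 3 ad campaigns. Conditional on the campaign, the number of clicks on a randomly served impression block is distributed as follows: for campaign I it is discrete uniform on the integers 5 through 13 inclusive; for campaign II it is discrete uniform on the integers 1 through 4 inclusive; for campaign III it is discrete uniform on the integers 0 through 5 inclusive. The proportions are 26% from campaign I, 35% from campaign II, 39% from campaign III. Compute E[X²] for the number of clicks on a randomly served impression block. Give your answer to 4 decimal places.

For each component E[X²] = Var + (mean)², giving I: 87.6667; II: 7.5; III: 9.16667.
Overall E[X²] = 0.26·87.6667 + 0.35·7.5 + 0.39·9.16667 = 28.9933.

28.9933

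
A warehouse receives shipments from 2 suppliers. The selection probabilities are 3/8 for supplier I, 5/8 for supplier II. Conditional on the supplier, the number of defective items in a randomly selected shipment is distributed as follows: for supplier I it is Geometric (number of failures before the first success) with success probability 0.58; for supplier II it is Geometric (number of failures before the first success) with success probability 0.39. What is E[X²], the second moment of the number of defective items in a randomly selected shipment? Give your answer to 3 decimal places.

4.700

For each component E[X²] = Var + (mean)², giving I: 1.77289; II: 6.45694.
Overall E[X²] = 0.375·1.77289 + 0.625·6.45694 = 4.70042.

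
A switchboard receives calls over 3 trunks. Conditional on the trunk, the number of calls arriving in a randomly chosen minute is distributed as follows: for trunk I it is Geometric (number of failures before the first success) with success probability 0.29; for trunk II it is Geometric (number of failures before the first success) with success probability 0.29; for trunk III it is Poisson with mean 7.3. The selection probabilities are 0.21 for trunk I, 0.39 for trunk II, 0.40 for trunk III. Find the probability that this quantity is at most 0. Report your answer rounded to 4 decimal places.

Conditional on each trunk, P(X ≤ 0): I: 0.29; II: 0.29; III: 0.000675539.
By total probability, P(X ≤ 0) = 0.21·0.29 + 0.39·0.29 + 0.4·0.000675539 = 0.17427.

0.1743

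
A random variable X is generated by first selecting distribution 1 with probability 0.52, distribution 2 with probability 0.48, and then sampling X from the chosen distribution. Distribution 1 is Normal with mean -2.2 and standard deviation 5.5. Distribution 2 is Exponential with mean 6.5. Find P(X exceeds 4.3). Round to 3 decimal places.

Conditional on each component, P(X > 4.3): 1: 0.118639; 2: 0.516057.
By total probability, P(X > 4.3) = 0.52·0.118639 + 0.48·0.516057 = 0.3094.

0.309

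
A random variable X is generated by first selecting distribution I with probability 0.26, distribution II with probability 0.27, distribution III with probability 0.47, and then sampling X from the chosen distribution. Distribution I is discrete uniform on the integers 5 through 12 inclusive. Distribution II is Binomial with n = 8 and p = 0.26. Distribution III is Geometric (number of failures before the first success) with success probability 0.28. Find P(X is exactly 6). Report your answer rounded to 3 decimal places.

Conditional on each component, P(X = 6): I: 0.125; II: 0.00473654; III: 0.0390079.
By total probability, P(X = 6) = 0.26·0.125 + 0.27·0.00473654 + 0.47·0.0390079 = 0.0521126.

0.052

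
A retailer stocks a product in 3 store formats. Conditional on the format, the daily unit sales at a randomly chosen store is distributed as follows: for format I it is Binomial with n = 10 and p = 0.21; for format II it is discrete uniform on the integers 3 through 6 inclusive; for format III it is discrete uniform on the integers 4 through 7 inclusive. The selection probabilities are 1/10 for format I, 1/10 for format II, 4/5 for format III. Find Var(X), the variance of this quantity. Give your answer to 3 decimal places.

Per component, I: μ=2.1, E[X²]=6.069; II: μ=4.5, E[X²]=21.5; III: μ=5.5, E[X²]=31.5.
E[X] = 0.1·2.1 + 0.1·4.5 + 0.8·5.5 = 5.06.
E[X²] = 0.1·6.069 + 0.1·21.5 + 0.8·31.5 = 27.9569.
Var(X) = E[X²] − (E[X])² = 27.9569 − 25.6036 = 2.3533.

2.353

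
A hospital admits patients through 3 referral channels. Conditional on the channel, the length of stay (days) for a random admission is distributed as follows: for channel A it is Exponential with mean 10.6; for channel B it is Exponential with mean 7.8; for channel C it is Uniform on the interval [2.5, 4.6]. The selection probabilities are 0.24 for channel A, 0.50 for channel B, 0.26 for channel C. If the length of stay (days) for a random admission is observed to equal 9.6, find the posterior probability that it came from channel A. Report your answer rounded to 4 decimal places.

0.3284

Likelihoods f(9.6 | ·): A: 0.0381391; B: 0.0374446; C: 0.
Posterior ∝ prior × likelihood. Numerator for A: 0.24·0.0381391 = 0.00915339.
Normalizing constant: 0.24·0.0381391 + 0.5·0.0374446 + 0.26·0 = 0.0278757.
P(A | observation) = 0.00915339 / 0.0278757 = 0.328365.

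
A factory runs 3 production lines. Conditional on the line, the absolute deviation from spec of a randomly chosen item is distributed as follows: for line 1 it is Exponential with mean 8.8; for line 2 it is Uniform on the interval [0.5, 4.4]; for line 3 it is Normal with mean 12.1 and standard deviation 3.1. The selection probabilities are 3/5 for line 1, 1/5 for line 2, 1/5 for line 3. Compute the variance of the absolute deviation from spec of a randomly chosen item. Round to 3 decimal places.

Per component, 1: μ=8.8, E[X²]=154.88; 2: μ=2.45, E[X²]=7.27; 3: μ=12.1, E[X²]=156.02.
E[X] = 0.6·8.8 + 0.2·2.45 + 0.2·12.1 = 8.19.
E[X²] = 0.6·154.88 + 0.2·7.27 + 0.2·156.02 = 125.586.
Var(X) = E[X²] − (E[X])² = 125.586 − 67.0761 = 58.5099.

58.510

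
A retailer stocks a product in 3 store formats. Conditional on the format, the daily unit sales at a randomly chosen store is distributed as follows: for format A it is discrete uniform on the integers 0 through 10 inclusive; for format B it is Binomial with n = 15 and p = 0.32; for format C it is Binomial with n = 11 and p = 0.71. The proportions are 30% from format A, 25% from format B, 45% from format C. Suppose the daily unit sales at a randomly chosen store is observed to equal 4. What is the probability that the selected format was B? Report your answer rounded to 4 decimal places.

0.6036

Likelihoods P(X=4 | ·): A: 0.0909091; B: 0.205746; C: 0.0144655.
Posterior ∝ prior × likelihood. Numerator for B: 0.25·0.205746 = 0.0514364.
Normalizing constant: 0.3·0.0909091 + 0.25·0.205746 + 0.45·0.0144655 = 0.0852186.
P(B | observation) = 0.0514364 / 0.0852186 = 0.603582.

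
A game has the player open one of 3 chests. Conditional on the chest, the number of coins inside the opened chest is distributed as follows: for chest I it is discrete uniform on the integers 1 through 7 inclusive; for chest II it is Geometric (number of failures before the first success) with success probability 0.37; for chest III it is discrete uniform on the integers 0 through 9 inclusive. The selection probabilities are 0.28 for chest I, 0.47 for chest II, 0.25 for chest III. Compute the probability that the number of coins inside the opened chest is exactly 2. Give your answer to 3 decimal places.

Conditional on each chest, P(X = 2): I: 0.142857; II: 0.146853; III: 0.1.
By total probability, P(X = 2) = 0.28·0.142857 + 0.47·0.146853 + 0.25·0.1 = 0.134021.

0.134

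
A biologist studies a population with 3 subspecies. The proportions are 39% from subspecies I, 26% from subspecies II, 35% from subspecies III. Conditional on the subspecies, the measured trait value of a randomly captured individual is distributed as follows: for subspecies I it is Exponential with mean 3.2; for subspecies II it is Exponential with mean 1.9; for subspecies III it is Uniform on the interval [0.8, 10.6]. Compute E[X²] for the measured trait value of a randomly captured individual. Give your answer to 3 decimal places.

For each component E[X²] = Var + (mean)², giving I: 20.48; II: 7.22; III: 40.4933.
Overall E[X²] = 0.39·20.48 + 0.26·7.22 + 0.35·40.4933 = 24.0371.

24.037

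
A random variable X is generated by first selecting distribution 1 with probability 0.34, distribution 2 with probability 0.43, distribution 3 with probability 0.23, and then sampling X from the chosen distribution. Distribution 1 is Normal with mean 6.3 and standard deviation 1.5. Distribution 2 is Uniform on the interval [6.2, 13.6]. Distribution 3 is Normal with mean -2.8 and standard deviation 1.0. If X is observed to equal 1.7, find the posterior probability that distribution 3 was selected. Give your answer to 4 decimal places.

Likelihoods f(1.7 | ·): 1: 0.00241362; 2: 0; 3: 1.59837e-05.
Posterior ∝ prior × likelihood. Numerator for 3: 0.23·1.59837e-05 = 3.67626e-06.
Normalizing constant: 0.34·0.00241362 + 0.43·0 + 0.23·1.59837e-05 = 0.000824308.
P(3 | observation) = 3.67626e-06 / 0.000824308 = 0.00445981.

0.0045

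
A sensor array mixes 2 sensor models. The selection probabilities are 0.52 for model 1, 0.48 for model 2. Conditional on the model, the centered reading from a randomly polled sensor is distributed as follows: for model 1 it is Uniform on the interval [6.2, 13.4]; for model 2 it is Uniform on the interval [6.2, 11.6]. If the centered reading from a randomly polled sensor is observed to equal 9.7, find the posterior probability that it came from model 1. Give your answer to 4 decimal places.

Likelihoods f(9.7 | ·): 1: 0.138889; 2: 0.185185.
Posterior ∝ prior × likelihood. Numerator for 1: 0.52·0.138889 = 0.0722222.
Normalizing constant: 0.52·0.138889 + 0.48·0.185185 = 0.161111.
P(1 | observation) = 0.0722222 / 0.161111 = 0.448276.

0.4483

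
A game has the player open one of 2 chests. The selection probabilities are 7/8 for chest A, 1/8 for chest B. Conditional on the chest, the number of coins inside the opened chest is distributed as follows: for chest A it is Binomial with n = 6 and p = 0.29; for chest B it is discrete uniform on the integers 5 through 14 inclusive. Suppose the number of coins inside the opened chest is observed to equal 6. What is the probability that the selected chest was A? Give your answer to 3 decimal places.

0.040

Likelihoods P(X=6 | ·): A: 0.000594823; B: 0.1.
Posterior ∝ prior × likelihood. Numerator for A: 0.875·0.000594823 = 0.00052047.
Normalizing constant: 0.875·0.000594823 + 0.125·0.1 = 0.0130205.
P(A | observation) = 0.00052047 / 0.0130205 = 0.0399732.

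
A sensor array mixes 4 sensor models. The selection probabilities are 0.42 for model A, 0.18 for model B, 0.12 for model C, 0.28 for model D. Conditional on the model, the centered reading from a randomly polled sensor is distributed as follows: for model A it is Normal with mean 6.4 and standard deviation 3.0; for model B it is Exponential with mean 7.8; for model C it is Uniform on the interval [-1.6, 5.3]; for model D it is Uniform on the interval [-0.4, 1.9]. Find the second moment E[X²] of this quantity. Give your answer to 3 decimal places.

For each component E[X²] = Var + (mean)², giving A: 49.96; B: 121.68; C: 7.39; D: 1.00333.
Overall E[X²] = 0.42·49.96 + 0.18·121.68 + 0.12·7.39 + 0.28·1.00333 = 44.0533.

44.053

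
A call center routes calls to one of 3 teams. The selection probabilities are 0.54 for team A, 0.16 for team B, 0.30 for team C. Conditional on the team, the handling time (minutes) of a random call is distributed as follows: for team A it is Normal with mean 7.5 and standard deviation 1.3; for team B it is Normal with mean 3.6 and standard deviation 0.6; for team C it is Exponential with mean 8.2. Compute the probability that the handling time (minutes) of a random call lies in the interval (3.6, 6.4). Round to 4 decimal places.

Conditional on each team, P(3.6 < X < 6.4): A: 0.197384; B: 0.499998; C: 0.186483.
By total probability, P(3.6 < X < 6.4) = 0.54·0.197384 + 0.16·0.499998 + 0.3·0.186483 = 0.242532.

0.2425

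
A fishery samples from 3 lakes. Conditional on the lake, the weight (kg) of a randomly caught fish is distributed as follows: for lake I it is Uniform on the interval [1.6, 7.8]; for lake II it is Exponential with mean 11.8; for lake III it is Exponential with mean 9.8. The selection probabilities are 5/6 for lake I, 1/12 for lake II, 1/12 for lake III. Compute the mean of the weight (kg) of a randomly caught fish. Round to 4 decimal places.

Component means — I: 4.7; II: 11.8; III: 9.8.
E[X] = 0.833333·4.7 + 0.0833333·11.8 + 0.0833333·9.8 = 5.71667.

5.7167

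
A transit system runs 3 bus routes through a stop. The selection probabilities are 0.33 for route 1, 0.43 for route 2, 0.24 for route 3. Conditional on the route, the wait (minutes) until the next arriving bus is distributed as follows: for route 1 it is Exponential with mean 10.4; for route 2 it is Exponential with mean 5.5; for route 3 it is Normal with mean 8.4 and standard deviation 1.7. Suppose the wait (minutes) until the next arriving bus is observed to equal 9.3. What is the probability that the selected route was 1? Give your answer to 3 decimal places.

Likelihoods f(9.3 | ·): 1: 0.0393194; 2: 0.0335185; 3: 0.203986.
Posterior ∝ prior × likelihood. Numerator for 1: 0.33·0.0393194 = 0.0129754.
Normalizing constant: 0.33·0.0393194 + 0.43·0.0335185 + 0.24·0.203986 = 0.076345.
P(1 | observation) = 0.0129754 / 0.076345 = 0.169958.

0.170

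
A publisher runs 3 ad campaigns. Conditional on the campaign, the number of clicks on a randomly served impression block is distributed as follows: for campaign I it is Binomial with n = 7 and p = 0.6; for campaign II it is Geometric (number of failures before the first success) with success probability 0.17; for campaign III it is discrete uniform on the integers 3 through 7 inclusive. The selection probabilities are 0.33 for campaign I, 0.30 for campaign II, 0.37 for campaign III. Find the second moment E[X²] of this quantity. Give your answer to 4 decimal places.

32.1327

For each component E[X²] = Var + (mean)², giving I: 19.32; II: 52.5571; III: 27.
Overall E[X²] = 0.33·19.32 + 0.3·52.5571 + 0.37·27 = 32.1327.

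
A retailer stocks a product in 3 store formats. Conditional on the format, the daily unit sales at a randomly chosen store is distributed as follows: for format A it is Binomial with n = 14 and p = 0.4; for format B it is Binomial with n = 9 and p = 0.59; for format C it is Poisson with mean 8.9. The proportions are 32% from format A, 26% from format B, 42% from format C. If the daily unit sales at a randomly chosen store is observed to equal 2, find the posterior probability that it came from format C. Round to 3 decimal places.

0.121

Likelihoods P(X=2 | ·): A: 0.031694; B: 0.0244058; C: 0.00540168.
Posterior ∝ prior × likelihood. Numerator for C: 0.42·0.00540168 = 0.00226871.
Normalizing constant: 0.32·0.031694 + 0.26·0.0244058 + 0.42·0.00540168 = 0.0187563.
P(C | observation) = 0.00226871 / 0.0187563 = 0.120957.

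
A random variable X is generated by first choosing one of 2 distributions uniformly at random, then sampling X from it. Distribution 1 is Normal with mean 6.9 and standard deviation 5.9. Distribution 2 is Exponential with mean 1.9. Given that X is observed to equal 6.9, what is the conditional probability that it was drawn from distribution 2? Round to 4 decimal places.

Likelihoods f(6.9 | ·): 1: 0.0676173; 2: 0.0139339.
Posterior ∝ prior × likelihood. Numerator for 2: 0.5·0.0139339 = 0.00696693.
Normalizing constant: 0.5·0.0676173 + 0.5·0.0139339 = 0.0407756.
P(2 | observation) = 0.00696693 / 0.0407756 = 0.17086.

0.1709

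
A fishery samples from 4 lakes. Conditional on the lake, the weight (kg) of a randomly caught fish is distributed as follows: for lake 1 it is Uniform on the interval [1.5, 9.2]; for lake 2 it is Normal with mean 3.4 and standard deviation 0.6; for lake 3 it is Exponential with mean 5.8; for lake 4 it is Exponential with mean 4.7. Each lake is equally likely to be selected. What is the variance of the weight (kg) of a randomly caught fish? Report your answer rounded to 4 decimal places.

16.0757

Per component, 1: μ=5.35, E[X²]=33.5633; 2: μ=3.4, E[X²]=11.92; 3: μ=5.8, E[X²]=67.28; 4: μ=4.7, E[X²]=44.18.
E[X] = 0.25·5.35 + 0.25·3.4 + 0.25·5.8 + 0.25·4.7 = 4.8125.
E[X²] = 0.25·33.5633 + 0.25·11.92 + 0.25·67.28 + 0.25·44.18 = 39.2358.
Var(X) = E[X²] − (E[X])² = 39.2358 − 23.1602 = 16.0757.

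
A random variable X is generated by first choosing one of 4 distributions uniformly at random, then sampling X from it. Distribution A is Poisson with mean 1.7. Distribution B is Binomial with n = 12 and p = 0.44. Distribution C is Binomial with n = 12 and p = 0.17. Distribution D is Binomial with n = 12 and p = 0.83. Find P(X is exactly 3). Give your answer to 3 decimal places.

0.113

Conditional on each component, P(X = 3): A: 0.149587; B: 0.101502; C: 0.202056; D: 1.49175e-05.
By total probability, P(X = 3) = 0.25·0.149587 + 0.25·0.101502 + 0.25·0.202056 + 0.25·1.49175e-05 = 0.11329.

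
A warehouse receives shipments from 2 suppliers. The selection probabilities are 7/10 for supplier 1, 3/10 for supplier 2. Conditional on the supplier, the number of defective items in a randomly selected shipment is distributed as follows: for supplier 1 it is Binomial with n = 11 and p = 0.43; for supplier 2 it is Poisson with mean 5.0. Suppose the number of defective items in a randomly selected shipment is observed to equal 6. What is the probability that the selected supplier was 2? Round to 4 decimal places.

Likelihoods P(X=6 | ·): 1: 0.175722; 2: 0.146223.
Posterior ∝ prior × likelihood. Numerator for 2: 0.3·0.146223 = 0.0438668.
Normalizing constant: 0.7·0.175722 + 0.3·0.146223 = 0.166872.
P(2 | observation) = 0.0438668 / 0.166872 = 0.262876.

0.2629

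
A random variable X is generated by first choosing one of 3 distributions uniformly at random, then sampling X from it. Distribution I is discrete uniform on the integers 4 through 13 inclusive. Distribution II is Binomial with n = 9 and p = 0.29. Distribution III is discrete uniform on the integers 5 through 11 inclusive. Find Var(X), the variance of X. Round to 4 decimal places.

Per component, I: μ=8.5, E[X²]=80.5; II: μ=2.61, E[X²]=8.6652; III: μ=8, E[X²]=68.
E[X] = 0.333333·8.5 + 0.333333·2.61 + 0.333333·8 = 6.37.
E[X²] = 0.333333·80.5 + 0.333333·8.6652 + 0.333333·68 = 52.3884.
Var(X) = E[X²] − (E[X])² = 52.3884 − 40.5769 = 11.8115.

11.8115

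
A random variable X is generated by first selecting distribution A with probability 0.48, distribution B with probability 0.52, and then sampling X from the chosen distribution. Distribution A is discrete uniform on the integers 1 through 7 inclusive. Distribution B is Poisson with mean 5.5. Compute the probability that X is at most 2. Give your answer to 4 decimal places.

Conditional on each component, P(X ≤ 2): A: 0.285714; B: 0.0883764.
By total probability, P(X ≤ 2) = 0.48·0.285714 + 0.52·0.0883764 = 0.183099.

0.1831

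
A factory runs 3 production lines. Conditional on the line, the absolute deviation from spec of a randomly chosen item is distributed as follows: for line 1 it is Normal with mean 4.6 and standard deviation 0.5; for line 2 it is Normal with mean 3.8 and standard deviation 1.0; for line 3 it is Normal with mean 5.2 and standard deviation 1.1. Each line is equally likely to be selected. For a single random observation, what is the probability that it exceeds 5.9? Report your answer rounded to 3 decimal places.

Conditional on each line, P(X > 5.9): 1: 0.00466119; 2: 0.0178644; 3: 0.26227.
By total probability, P(X > 5.9) = 0.333333·0.00466119 + 0.333333·0.0178644 + 0.333333·0.26227 = 0.0949318.

0.095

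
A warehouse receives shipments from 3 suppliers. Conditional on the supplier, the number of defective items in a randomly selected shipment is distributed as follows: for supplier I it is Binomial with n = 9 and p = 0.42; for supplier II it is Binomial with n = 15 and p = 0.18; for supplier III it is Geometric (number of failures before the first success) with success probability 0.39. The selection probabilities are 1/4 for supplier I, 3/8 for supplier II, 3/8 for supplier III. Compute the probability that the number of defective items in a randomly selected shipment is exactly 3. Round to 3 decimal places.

0.184

Conditional on each supplier, P(X = 3): I: 0.236916; II: 0.245242; III: 0.0885226.
By total probability, P(X = 3) = 0.25·0.236916 + 0.375·0.245242 + 0.375·0.0885226 = 0.184391.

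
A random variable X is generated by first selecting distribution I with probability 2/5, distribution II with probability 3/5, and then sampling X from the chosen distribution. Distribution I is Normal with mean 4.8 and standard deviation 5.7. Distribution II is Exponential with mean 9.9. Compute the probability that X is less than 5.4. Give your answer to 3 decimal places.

Conditional on each component, P(X < 5.4): I: 0.541917; II: 0.420422.
By total probability, P(X < 5.4) = 0.4·0.541917 + 0.6·0.420422 = 0.46902.

0.469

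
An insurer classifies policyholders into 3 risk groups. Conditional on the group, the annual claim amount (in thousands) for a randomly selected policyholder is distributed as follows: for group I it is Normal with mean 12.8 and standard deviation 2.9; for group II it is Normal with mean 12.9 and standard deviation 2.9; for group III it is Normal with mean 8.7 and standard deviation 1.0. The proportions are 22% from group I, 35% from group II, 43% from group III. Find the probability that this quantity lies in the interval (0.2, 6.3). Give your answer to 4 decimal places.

0.0103

Conditional on each group, P(0.2 < X < 6.3): I: 0.0124938; II: 0.0114212; III: 0.00819754.
By total probability, P(0.2 < X < 6.3) = 0.22·0.0124938 + 0.35·0.0114212 + 0.43·0.00819754 = 0.010271.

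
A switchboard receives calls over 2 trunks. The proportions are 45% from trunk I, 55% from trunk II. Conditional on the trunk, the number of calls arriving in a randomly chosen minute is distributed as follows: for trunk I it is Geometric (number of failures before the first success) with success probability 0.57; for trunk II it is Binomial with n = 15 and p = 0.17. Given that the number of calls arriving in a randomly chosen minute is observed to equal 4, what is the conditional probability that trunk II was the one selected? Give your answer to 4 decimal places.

Likelihoods P(X=4 | ·): I: 0.0194872; II: 0.146821.
Posterior ∝ prior × likelihood. Numerator for II: 0.55·0.146821 = 0.0807514.
Normalizing constant: 0.45·0.0194872 + 0.55·0.146821 = 0.0895206.
P(II | observation) = 0.0807514 / 0.0895206 = 0.902042.

0.9020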